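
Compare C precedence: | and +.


'+' is additive (level 9); '|' is bitwise OR (level 3)
Higher level binds tighter
'+' has higher precedence than '|'


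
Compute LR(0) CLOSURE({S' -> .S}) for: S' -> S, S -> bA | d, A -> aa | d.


Start: S' -> .S
For each item with dot before a nonterminal B, add B -> .γ for every B-production
Closure: [S' -> .S, S -> .bA, S -> .d]


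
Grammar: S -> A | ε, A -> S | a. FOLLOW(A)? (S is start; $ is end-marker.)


$ ∈ FOLLOW(S). For each A -> αBβ: add FIRST(β)\{ε} to FOLLOW(B); if β nullable, add FOLLOW(A).
FOLLOW(A) = {$}


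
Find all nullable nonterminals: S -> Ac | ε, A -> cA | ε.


A nonterminal is nullable iff some alternative derives ε (directly, or every symbol in it is nullable)
Nullable: {A, S}


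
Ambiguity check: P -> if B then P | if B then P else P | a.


dangling else: 'if B then if B then a else a' parses two ways
Ambiguous


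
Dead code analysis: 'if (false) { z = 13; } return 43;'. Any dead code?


condition is constant false, so the whole block is unreachable
Dead: 'if (false) { z = 13; }'


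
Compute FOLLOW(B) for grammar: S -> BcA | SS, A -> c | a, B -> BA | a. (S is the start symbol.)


$ ∈ FOLLOW(S). For each A -> αBβ: add FIRST(β)\{ε} to FOLLOW(B); if β nullable, add FOLLOW(A).
FOLLOW(B) = {a, c}


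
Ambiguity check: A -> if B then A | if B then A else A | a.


dangling else: 'if B then if B then a else a' parses two ways
Ambiguous


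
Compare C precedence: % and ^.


'%' is multiplicative (level 10); '^' is bitwise XOR (level 4)
Higher level binds tighter
'%' has higher precedence than '^'


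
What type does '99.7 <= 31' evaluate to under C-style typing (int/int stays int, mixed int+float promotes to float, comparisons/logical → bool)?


Operand types: float <= int
Rule: comparison yields bool
Result type: bool


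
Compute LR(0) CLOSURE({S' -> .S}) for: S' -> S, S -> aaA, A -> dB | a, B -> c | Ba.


Start: S' -> .S
For each item with dot before a nonterminal B, add B -> .γ for every B-production
Closure: [S' -> .S, S -> .aaA]


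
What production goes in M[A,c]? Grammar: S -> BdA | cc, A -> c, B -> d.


For [A, c]: 'c' ∈ FIRST(c)
Entry: A -> c


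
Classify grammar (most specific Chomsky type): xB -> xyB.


LHS has context (more than one symbol) and |LHS| ≤ |RHS|
Classification: Type 1 (Context-Sensitive)


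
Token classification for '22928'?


Pattern: digits only
Type: INTEGER_LITERAL


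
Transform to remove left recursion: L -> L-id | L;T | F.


Left-recursive alternatives: L-id, L;T; non-recursive: F
Introduce L': L -> FL', L' -> -idL' | ;TL' | ε


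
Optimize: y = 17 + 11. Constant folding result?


17 + 11 = 28 at compile time
Optimized: y = 28


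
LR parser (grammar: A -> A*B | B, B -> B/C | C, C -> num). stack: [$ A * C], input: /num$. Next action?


'C' (not preceded by B/) is the handle for B -> C
Action: reduce (B -> C)


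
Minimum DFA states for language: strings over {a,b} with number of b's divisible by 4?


Track (count of b) mod 4: states 0..3, accept at 0
Minimal DFA: 4 states


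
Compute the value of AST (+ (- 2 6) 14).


Evaluate inner: (- 2 6) = -4
Evaluate root: (+ -4 14) = 10
Result: 10


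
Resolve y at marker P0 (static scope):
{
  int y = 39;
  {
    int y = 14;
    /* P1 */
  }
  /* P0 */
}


y declared in the same block as P0
y = 39


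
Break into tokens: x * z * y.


Scan left to right, longest-match per lexeme
Tokens: ID(x), OP(*), ID(z), OP(*), ID(y)


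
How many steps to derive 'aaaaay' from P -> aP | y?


Derivation: P => aP => aaP => aaaP => aaaaP => aaaaaP => aaaaay
Steps: 6


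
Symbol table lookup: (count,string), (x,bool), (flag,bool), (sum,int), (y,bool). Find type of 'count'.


Lookup 'count' → type string


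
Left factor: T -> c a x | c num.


Common prefix: 'c'
Factored: T -> c T', T' -> a x | num


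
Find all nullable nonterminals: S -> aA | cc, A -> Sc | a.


A nonterminal is nullable iff some alternative derives ε (directly, or every symbol in it is nullable)
Nullable: {}


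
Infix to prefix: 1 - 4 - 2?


left-to-right (same/higher precedence on left): tree is (- (- 1 4) 2)
Prefix: - - 1 4 2


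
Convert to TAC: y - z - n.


Break into single-operator statements:
t1 = y - z
t2 = t1 - n


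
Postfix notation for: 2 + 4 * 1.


* has higher precedence, evaluate 4*1 first
Postfix: 2 4 1 * +


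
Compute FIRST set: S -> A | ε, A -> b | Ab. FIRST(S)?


Per alternative of S: FIRST(A) = {b}; FIRST(ε) = {ε}
FIRST(S) = {b, ε}


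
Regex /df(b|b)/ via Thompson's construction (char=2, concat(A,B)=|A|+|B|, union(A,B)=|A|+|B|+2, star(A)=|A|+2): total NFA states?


Syntax tree has 4 char leaf(s), 1 union(s), 0 star(s)
chars contribute 4×2 = 8; each union adds +2; each star adds +2
Total: 8 + 2 + 0 = 10 states


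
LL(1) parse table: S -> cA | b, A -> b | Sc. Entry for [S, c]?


For [S, c]: 'c' ∈ FIRST(cA)
Entry: S -> cA


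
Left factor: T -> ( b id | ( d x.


Common prefix: '('
Factored: T -> ( T', T' -> b id | d x


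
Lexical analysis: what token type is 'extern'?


Pattern: reserved word
Type: KEYWORD


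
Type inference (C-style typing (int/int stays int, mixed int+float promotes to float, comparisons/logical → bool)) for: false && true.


Operand types: bool && bool
Rule: logical operators take bool operands and yield bool
Result type: bool


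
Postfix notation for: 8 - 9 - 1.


Left to right (same or higher precedence on left)
Postfix: 8 9 - 1 -


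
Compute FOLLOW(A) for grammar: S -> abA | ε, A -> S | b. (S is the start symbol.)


$ ∈ FOLLOW(S). For each A -> αBβ: add FIRST(β)\{ε} to FOLLOW(B); if β nullable, add FOLLOW(A).
FOLLOW(A) = {$}


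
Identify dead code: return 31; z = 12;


statement follows a return and is unreachable
Dead: 'z = 12'


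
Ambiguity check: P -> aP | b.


right-linear, alternatives start with distinct terminals 'a' vs 'b': unique leftmost derivation
Unambiguous


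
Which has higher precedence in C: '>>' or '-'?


'-' is additive (level 9); '>>' is shift (level 8)
Higher level binds tighter
'-' has higher precedence than '>>'


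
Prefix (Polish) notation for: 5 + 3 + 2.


left-to-right (same/higher precedence on left): tree is (+ (+ 5 3) 2)
Prefix: + + 5 3 2


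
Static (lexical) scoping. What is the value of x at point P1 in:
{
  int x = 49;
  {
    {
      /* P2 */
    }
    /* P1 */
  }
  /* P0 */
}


P1's block does not declare x; resolves to the enclosing declaration at depth 0
x = 49


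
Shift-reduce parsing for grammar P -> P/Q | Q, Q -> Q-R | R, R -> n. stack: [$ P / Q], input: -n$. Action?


'-' can extend Q; shift to build Q -> Q-R
Action: shift


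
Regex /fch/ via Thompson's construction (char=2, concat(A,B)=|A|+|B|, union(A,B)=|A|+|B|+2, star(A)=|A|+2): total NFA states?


Syntax tree has 3 char leaf(s), 0 union(s), 0 star(s)
chars contribute 3×2 = 6; each union adds +2; each star adds +2
Total: 6 + 0 + 0 = 6 states


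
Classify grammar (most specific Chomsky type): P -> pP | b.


Right-linear: every RHS is a terminal or a terminal followed by one nonterminal
Classification: Type 3 (Regular)


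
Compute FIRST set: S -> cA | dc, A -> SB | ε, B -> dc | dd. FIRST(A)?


Per alternative of A: FIRST(SB) = {c, d}; FIRST(ε) = {ε}
FIRST(A) = {c, d, ε}


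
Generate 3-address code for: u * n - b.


Break into single-operator statements:
t1 = u * n
t2 = t1 - b


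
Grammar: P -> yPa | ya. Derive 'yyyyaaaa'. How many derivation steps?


Derivation: P => yPa => yyPaa => yyyPaaa => yyyyaaaa
Steps: 4


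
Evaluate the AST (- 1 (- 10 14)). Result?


Evaluate inner: (- 10 14) = -4
Evaluate root: (- 1 -4) = 5
Result: 5


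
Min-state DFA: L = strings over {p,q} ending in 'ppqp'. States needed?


Track the longest suffix of input matching a prefix of 'ppqp': 5 classes (prefixes of length 0..4)
Minimal DFA: 5 states


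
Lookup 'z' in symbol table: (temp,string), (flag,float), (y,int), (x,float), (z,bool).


Lookup 'z' → type bool


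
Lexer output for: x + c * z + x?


Scan left to right, longest-match per lexeme
Tokens: ID(x), OP(+), ID(c), OP(*), ID(z), OP(+), ID(x)


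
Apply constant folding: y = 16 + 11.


16 + 11 = 27 at compile time
Optimized: y = 27


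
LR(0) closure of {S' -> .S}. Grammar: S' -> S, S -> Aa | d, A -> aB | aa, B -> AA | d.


Start: S' -> .S
For each item with dot before a nonterminal B, add B -> .γ for every B-production
Closure: [S' -> .S, S -> .Aa, S -> .d, A -> .aB, A -> .aa]


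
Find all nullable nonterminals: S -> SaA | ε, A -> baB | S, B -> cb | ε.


A nonterminal is nullable iff some alternative derives ε (directly, or every symbol in it is nullable)
Nullable: {A, B, S}


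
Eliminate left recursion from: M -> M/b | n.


Left-recursive alternatives: M/b; non-recursive: n
Introduce M': M -> nM', M' -> /bM' | ε


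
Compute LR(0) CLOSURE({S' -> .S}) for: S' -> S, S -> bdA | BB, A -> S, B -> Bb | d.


Start: S' -> .S
For each item with dot before a nonterminal B, add B -> .γ for every B-production
Closure: [S' -> .S, S -> .bdA, S -> .BB, B -> .Bb, B -> .d]


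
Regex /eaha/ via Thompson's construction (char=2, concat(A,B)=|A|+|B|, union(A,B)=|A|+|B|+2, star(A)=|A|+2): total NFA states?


Syntax tree has 4 char leaf(s), 0 union(s), 0 star(s)
chars contribute 4×2 = 8; each union adds +2; each star adds +2
Total: 8 + 0 + 0 = 8 states


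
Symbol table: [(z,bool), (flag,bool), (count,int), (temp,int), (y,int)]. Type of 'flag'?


Lookup 'flag' → type bool


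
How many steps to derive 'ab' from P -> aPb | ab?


Derivation: P => ab
Steps: 1


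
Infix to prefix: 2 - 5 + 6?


left-to-right (same/higher precedence on left): tree is (+ (- 2 5) 6)
Prefix: + - 2 5 6


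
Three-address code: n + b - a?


Break into single-operator statements:
t1 = n + b
t2 = t1 - a


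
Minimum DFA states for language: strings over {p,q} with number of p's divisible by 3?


Track (count of p) mod 3: states 0..2, accept at 0
Minimal DFA: 3 states


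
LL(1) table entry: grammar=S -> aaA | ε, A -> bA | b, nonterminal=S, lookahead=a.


For [S, a]: 'a' ∈ FIRST(aaA)
Entry: S -> aaA


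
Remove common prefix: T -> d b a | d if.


Common prefix: 'd'
Factored: T -> d T', T' -> b a | if


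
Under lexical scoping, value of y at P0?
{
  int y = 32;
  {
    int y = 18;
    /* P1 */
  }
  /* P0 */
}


y declared in the same block as P0
y = 32


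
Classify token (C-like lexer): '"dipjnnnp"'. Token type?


Pattern: double-quoted sequence
Type: STRING_LITERAL


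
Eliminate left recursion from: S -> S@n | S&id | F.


Left-recursive alternatives: S@n, S&id; non-recursive: F
Introduce S': S -> FS', S' -> @nS' | &idS' | ε


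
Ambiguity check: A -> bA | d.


right-linear, alternatives start with distinct terminals 'b' vs 'd': unique leftmost derivation
Unambiguous


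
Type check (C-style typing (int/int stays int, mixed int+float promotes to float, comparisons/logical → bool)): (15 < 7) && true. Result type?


Operand types: bool && bool
Rule: logical operators take bool operands and yield bool
Result type: bool


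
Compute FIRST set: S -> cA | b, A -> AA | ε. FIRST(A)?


Per alternative of A: FIRST(AA) = {ε}; FIRST(ε) = {ε}
FIRST(A) = {ε}


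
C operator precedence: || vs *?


'*' is multiplicative (level 10); '||' is logical OR (level 1)
Higher level binds tighter
'*' has higher precedence than '||'


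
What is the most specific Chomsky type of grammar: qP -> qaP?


LHS has context (more than one symbol) and |LHS| ≤ |RHS|
Classification: Type 1 (Context-Sensitive)


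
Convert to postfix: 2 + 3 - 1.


Left to right (same or higher precedence on left)
Postfix: 2 3 + 1 -


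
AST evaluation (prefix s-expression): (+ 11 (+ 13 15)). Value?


Evaluate inner: (+ 13 15) = 28
Evaluate root: (+ 11 28) = 39
Result: 39


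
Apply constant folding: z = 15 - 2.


15 - 2 = 13 at compile time
Optimized: z = 13


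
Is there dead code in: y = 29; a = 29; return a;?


y is assigned but never read
Dead: 'y = 29'


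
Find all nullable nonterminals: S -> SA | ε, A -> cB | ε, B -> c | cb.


A nonterminal is nullable iff some alternative derives ε (directly, or every symbol in it is nullable)
Nullable: {A, S}


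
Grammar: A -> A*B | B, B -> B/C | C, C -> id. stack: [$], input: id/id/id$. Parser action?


no handle on stack; shift 'id'
Action: shift


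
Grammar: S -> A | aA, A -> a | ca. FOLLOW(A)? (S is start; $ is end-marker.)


$ ∈ FOLLOW(S). For each A -> αBβ: add FIRST(β)\{ε} to FOLLOW(B); if β nullable, add FOLLOW(A).
FOLLOW(A) = {$}


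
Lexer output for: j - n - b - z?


Scan left to right, longest-match per lexeme
Tokens: ID(j), OP(-), ID(n), OP(-), ID(b), OP(-), ID(z)


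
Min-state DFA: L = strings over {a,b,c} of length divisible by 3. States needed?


Track length mod 3: states 0..2, accept at 0
Minimal DFA: 3 states


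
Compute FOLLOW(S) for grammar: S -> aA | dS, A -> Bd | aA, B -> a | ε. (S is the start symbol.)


$ ∈ FOLLOW(S). For each A -> αBβ: add FIRST(β)\{ε} to FOLLOW(B); if β nullable, add FOLLOW(A).
FOLLOW(S) = {$}


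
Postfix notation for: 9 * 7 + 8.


Left to right (same or higher precedence on left)
Postfix: 9 7 * 8 +


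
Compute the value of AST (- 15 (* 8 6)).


Evaluate inner: (* 8 6) = 48
Evaluate root: (- 15 48) = -33
Result: -33


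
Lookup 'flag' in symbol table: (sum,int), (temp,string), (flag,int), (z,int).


Lookup 'flag' → type int


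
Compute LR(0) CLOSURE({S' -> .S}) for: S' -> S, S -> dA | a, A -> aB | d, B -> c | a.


Start: S' -> .S
For each item with dot before a nonterminal B, add B -> .γ for every B-production
Closure: [S' -> .S, S -> .dA, S -> .a]


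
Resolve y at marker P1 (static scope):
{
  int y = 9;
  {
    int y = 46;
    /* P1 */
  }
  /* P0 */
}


y declared in the same block as P1
y = 46


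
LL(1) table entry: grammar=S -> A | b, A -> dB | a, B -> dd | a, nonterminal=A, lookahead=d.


For [A, d]: 'd' ∈ FIRST(dB)
Entry: A -> dB


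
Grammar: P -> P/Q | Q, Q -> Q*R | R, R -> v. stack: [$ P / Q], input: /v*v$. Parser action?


handle 'P/Q' on top; lookahead ∈ FOLLOW(P) = {/, $}
Action: reduce (P -> P/Q)


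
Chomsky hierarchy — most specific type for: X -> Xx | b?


Left-linear: every RHS is a terminal or one nonterminal followed by a terminal
Classification: Type 3 (Regular)


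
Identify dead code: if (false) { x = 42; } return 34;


condition is constant false, so the whole block is unreachable
Dead: 'if (false) { x = 42; }'


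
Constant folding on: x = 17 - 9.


17 - 9 = 8 at compile time
Optimized: x = 8


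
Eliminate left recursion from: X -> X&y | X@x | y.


Left-recursive alternatives: X&y, X@x; non-recursive: y
Introduce X': X -> yX', X' -> &yX' | @xX' | ε


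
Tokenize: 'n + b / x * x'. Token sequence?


Scan left to right, longest-match per lexeme
Tokens: ID(n), OP(+), ID(b), OP(/), ID(x), OP(*), ID(x)


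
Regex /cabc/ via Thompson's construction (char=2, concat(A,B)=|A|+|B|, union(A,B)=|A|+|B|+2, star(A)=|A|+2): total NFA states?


Syntax tree has 4 char leaf(s), 0 union(s), 0 star(s)
chars contribute 4×2 = 8; each union adds +2; each star adds +2
Total: 8 + 0 + 0 = 8 states


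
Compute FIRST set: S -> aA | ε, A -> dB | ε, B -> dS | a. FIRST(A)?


Per alternative of A: FIRST(dB) = {d}; FIRST(ε) = {ε}
FIRST(A) = {d, ε}


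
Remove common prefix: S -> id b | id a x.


Common prefix: 'id'
Factored: S -> id S', S' -> b | a x


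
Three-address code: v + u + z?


Break into single-operator statements:
t1 = v + u
t2 = t1 + z


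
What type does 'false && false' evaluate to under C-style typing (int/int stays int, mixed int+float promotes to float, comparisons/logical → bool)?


Operand types: bool && bool
Rule: logical operators take bool operands and yield bool
Result type: bool


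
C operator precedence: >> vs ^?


'>>' is shift (level 8); '^' is bitwise XOR (level 4)
Higher level binds tighter
'>>' has higher precedence than '^'


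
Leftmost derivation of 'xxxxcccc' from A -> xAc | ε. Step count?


Derivation: A => xAc => xxAcc => xxxAccc => xxxxAcccc => xxxxcccc
Steps: 5


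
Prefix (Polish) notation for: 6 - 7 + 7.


left-to-right (same/higher precedence on left): tree is (+ (- 6 7) 7)
Prefix: + - 6 7 7


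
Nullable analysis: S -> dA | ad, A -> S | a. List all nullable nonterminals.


A nonterminal is nullable iff some alternative derives ε (directly, or every symbol in it is nullable)
Nullable: {}


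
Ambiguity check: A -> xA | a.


right-linear, alternatives start with distinct terminals 'x' vs 'a': unique leftmost derivation
Unambiguous


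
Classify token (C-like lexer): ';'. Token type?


Pattern: delimiter/punctuation
Type: PUNCTUATION


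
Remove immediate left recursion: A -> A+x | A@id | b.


Left-recursive alternatives: A+x, A@id; non-recursive: b
Introduce A': A -> bA', A' -> +xA' | @idA' | ε


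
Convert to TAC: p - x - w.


Break into single-operator statements:
t1 = p - x
t2 = t1 - w


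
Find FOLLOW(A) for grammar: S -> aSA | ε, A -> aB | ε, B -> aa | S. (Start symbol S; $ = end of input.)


$ ∈ FOLLOW(S). For each A -> αBβ: add FIRST(β)\{ε} to FOLLOW(B); if β nullable, add FOLLOW(A).
FOLLOW(A) = {$, a}


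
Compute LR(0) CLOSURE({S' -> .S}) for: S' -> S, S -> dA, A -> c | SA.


Start: S' -> .S
For each item with dot before a nonterminal B, add B -> .γ for every B-production
Closure: [S' -> .S, S -> .dA]


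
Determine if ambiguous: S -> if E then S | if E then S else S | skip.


dangling else: 'if E then if E then skip else skip' parses two ways
Ambiguous


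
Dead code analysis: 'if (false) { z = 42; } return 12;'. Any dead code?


condition is constant false, so the whole block is unreachable
Dead: 'if (false) { z = 42; }'


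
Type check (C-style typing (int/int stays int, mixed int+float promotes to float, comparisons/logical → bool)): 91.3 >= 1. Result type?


Operand types: float >= int
Rule: comparison yields bool
Result type: bool


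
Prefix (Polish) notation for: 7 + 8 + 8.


left-to-right (same/higher precedence on left): tree is (+ (+ 7 8) 8)
Prefix: + + 7 8 8


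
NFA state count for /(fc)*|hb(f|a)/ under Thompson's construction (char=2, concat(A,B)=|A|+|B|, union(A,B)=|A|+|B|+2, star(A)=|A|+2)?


Syntax tree has 6 char leaf(s), 2 union(s), 1 star(s)
chars contribute 6×2 = 12; each union adds +2; each star adds +2
Total: 12 + 4 + 2 = 18 states


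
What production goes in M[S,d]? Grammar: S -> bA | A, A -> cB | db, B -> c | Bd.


For [S, d]: 'd' ∈ FIRST(A)
Entry: S -> A


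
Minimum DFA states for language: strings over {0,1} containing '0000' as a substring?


KMP-style automaton: 4 progress states + 1 absorbing accept = 5
Minimal DFA: 5 states


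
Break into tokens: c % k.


Scan left to right, longest-match per lexeme
Tokens: ID(c), OP(%), ID(k)


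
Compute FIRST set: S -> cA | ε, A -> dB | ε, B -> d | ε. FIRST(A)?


Per alternative of A: FIRST(dB) = {d}; FIRST(ε) = {ε}
FIRST(A) = {d, ε}


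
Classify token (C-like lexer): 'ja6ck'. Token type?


Pattern: letter/underscore followed by alphanumerics, not a keyword
Type: IDENTIFIER


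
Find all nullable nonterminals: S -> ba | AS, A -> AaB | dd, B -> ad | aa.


A nonterminal is nullable iff some alternative derives ε (directly, or every symbol in it is nullable)
Nullable: {}


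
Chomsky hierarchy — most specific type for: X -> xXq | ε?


Single nonterminal LHS, but x^n q^n is not regular
Classification: Type 2 (Context-Free)


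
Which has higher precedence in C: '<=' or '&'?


'<=' is relational (level 7); '&' is bitwise AND (level 5)
Higher level binds tighter
'<=' has higher precedence than '&'


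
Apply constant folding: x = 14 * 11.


14 * 11 = 154 at compile time
Optimized: x = 154


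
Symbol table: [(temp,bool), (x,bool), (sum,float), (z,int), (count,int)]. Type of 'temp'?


Lookup 'temp' → type bool


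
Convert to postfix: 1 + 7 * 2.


* has higher precedence, evaluate 7*2 first
Postfix: 1 7 2 * +


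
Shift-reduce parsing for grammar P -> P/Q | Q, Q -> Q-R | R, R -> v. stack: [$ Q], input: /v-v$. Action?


lookahead ∉ {-} so Q won't extend; reduce P -> Q
Action: reduce (P -> Q)


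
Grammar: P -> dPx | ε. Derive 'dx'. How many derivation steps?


Derivation: P => dPx => dx
Steps: 2


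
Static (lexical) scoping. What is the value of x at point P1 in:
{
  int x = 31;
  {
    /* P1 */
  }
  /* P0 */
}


P1's block does not declare x; resolves to the enclosing declaration at depth 0
x = 31


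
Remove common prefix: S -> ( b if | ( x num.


Common prefix: '('
Factored: S -> ( S', S' -> b if | x num


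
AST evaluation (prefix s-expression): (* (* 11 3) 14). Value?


Evaluate inner: (* 11 3) = 33
Evaluate root: (* 33 14) = 462
Result: 462


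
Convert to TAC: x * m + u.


Break into single-operator statements:
t1 = x * m
t2 = t1 + u


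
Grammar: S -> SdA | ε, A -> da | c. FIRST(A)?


Per alternative of A: FIRST(da) = {d}; FIRST(c) = {c}
FIRST(A) = {c, d}


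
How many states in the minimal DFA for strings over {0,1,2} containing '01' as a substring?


KMP-style automaton: 2 progress states + 1 absorbing accept = 3
Minimal DFA: 3 states


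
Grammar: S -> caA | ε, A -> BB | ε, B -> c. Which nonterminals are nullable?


A nonterminal is nullable iff some alternative derives ε (directly, or every symbol in it is nullable)
Nullable: {A, S}


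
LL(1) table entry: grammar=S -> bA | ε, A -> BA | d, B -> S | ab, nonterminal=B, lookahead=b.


For [B, b]: 'b' ∈ FIRST(S)
Entry: B -> S


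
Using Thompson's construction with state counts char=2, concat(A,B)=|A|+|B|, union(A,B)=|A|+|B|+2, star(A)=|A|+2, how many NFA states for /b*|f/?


Syntax tree has 2 char leaf(s), 1 union(s), 1 star(s)
chars contribute 2×2 = 4; each union adds +2; each star adds +2
Total: 4 + 2 + 2 = 8 states


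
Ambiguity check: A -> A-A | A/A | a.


'a-a/a' has two parse trees (no precedence encoded between - and /)
Ambiguous


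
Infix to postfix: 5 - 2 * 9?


* has higher precedence, evaluate 2*9 first
Postfix: 5 2 9 * -


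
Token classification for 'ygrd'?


Pattern: letter/underscore followed by alphanumerics, not a keyword
Type: IDENTIFIER


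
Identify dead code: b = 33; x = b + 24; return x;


b is read by x's definition; x is returned
No dead code


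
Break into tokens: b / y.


Scan left to right, longest-match per lexeme
Tokens: ID(b), OP(/), ID(y)


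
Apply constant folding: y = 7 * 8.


7 * 8 = 56 at compile time
Optimized: y = 56


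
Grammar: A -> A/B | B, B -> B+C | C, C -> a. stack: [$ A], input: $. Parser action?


start symbol A on stack, input exhausted
Action: accept


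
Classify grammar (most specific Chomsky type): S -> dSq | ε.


Single nonterminal LHS, but d^n q^n is not regular
Classification: Type 2 (Context-Free)


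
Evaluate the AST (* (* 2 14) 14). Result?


Evaluate inner: (* 2 14) = 28
Evaluate root: (* 28 14) = 392
Result: 392


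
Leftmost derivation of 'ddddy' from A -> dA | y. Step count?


Derivation: A => dA => ddA => dddA => ddddA => ddddy
Steps: 5


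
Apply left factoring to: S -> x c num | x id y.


Common prefix: 'x'
Factored: S -> x S', S' -> c num | id y


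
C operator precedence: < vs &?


'<' is relational (level 7); '&' is bitwise AND (level 5)
Higher level binds tighter
'<' has higher precedence than '&'


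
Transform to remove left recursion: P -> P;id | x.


Left-recursive alternatives: P;id; non-recursive: x
Introduce P': P -> xP', P' -> ;idP' | ε


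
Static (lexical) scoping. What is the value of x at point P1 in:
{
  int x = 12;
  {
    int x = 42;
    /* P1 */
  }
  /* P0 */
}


x declared in the same block as P1
x = 42


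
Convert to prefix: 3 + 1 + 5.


left-to-right (same/higher precedence on left): tree is (+ (+ 3 1) 5)
Prefix: + + 3 1 5


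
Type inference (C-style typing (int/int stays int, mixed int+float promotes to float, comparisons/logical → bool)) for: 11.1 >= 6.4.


Operand types: float >= float
Rule: comparison yields bool
Result type: bool


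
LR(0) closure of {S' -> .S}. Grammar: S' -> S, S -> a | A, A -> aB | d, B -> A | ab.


Start: S' -> .S
For each item with dot before a nonterminal B, add B -> .γ for every B-production
Closure: [S' -> .S, S -> .a, S -> .A, A -> .aB, A -> .d]


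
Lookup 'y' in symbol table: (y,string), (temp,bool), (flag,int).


Lookup 'y' → type string


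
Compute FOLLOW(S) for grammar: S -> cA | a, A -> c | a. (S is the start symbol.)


$ ∈ FOLLOW(S). For each A -> αBβ: add FIRST(β)\{ε} to FOLLOW(B); if β nullable, add FOLLOW(A).
FOLLOW(S) = {$}


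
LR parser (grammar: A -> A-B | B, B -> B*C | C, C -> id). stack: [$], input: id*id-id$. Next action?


no handle on stack; shift 'id'
Action: shift


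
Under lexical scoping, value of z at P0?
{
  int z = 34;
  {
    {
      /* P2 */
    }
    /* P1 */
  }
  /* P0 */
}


z declared in the same block as P0
z = 34


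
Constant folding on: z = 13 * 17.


13 * 17 = 221 at compile time
Optimized: z = 221


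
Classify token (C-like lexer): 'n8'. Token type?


Pattern: letter/underscore followed by alphanumerics, not a keyword
Type: IDENTIFIER


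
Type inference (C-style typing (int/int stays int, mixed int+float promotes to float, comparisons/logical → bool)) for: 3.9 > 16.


Operand types: float > int
Rule: comparison yields bool
Result type: bool


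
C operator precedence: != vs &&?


'!=' is equality (level 6); '&&' is logical AND (level 2)
Higher level binds tighter
'!=' has higher precedence than '&&'


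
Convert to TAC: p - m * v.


Break into single-operator statements:
t1 = m * v
t2 = p - t1


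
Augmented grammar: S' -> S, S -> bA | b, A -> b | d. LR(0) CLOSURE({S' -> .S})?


Start: S' -> .S
For each item with dot before a nonterminal B, add B -> .γ for every B-production
Closure: [S' -> .S, S -> .bA, S -> .b]


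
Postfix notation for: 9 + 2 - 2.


Left to right (same or higher precedence on left)
Postfix: 9 2 + 2 -


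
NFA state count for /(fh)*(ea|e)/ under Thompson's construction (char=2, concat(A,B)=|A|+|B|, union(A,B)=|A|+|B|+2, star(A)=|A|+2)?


Syntax tree has 5 char leaf(s), 1 union(s), 1 star(s)
chars contribute 5×2 = 10; each union adds +2; each star adds +2
Total: 10 + 2 + 2 = 14 states


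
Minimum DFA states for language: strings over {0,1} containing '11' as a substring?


KMP-style automaton: 2 progress states + 1 absorbing accept = 3
Minimal DFA: 3 states


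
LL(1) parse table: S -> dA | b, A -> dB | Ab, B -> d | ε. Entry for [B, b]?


For [B, b]: ε is nullable and 'b' ∈ FOLLOW(B)
Entry: B -> ε


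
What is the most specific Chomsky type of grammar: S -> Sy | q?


Left-linear: every RHS is a terminal or one nonterminal followed by a terminal
Classification: Type 3 (Regular)


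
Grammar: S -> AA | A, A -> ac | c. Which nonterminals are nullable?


A nonterminal is nullable iff some alternative derives ε (directly, or every symbol in it is nullable)
Nullable: {}


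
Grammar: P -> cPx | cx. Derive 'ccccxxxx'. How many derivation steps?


Derivation: P => cPx => ccPxx => cccPxxx => ccccxxxx
Steps: 4


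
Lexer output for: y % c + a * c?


Scan left to right, longest-match per lexeme
Tokens: ID(y), OP(%), ID(c), OP(+), ID(a), OP(*), ID(c)


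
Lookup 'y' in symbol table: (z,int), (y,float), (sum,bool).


Lookup 'y' → type float


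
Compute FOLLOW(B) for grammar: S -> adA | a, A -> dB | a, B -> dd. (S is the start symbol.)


$ ∈ FOLLOW(S). For each A -> αBβ: add FIRST(β)\{ε} to FOLLOW(B); if β nullable, add FOLLOW(A).
FOLLOW(B) = {$}


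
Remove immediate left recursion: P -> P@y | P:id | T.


Left-recursive alternatives: P@y, P:id; non-recursive: T
Introduce P': P -> TP', P' -> @yP' | :idP' | ε


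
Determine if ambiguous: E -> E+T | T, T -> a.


precedence layered via separate nonterminal T: deterministic
Unambiguous


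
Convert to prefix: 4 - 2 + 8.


left-to-right (same/higher precedence on left): tree is (+ (- 4 2) 8)
Prefix: + - 4 2 8


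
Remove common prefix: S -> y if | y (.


Common prefix: 'y'
Factored: S -> y S', S' -> if | (


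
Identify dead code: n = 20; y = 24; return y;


n is assigned but never read
Dead: 'n = 20'


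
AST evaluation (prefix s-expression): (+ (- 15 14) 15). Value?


Evaluate inner: (- 15 14) = 1
Evaluate root: (+ 1 15) = 16
Result: 16


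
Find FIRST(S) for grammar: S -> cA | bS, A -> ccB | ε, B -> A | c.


Per alternative of S: FIRST(cA) = {c}; FIRST(bS) = {b}
FIRST(S) = {b, c}


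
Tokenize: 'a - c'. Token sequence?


Scan left to right, longest-match per lexeme
Tokens: ID(a), OP(-), ID(c)


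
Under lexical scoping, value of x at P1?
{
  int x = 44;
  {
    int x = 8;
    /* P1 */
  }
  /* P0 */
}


x declared in the same block as P1
x = 8


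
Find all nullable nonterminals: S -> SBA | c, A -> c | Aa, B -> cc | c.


A nonterminal is nullable iff some alternative derives ε (directly, or every symbol in it is nullable)
Nullable: {}


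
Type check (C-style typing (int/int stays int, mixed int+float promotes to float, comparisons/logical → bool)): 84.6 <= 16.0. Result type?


Operand types: float <= float
Rule: comparison yields bool
Result type: bool


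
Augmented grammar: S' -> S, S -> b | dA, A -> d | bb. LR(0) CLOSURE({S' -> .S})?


Start: S' -> .S
For each item with dot before a nonterminal B, add B -> .γ for every B-production
Closure: [S' -> .S, S -> .b, S -> .dA]


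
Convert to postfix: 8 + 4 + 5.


Left to right (same or higher precedence on left)
Postfix: 8 4 + 5 +


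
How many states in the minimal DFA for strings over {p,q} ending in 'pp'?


Track the longest suffix of input matching a prefix of 'pp': 3 classes (prefixes of length 0..2)
Minimal DFA: 3 states


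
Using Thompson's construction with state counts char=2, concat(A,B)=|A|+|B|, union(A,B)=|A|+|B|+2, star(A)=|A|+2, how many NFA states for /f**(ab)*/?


Syntax tree has 3 char leaf(s), 0 union(s), 3 star(s)
chars contribute 3×2 = 6; each union adds +2; each star adds +2
Total: 6 + 0 + 6 = 12 states


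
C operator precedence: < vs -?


'-' is additive (level 9); '<' is relational (level 7)
Higher level binds tighter
'-' has higher precedence than '<'


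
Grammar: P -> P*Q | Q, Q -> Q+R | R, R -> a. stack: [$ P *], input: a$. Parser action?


no handle ('P*' is not any RHS); shift 'a'
Action: shift


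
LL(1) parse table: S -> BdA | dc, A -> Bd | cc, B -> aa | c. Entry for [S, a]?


For [S, a]: 'a' ∈ FIRST(BdA)
Entry: S -> BdA


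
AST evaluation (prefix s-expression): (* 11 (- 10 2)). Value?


Evaluate inner: (- 10 2) = 8
Evaluate root: (* 11 8) = 88
Result: 88


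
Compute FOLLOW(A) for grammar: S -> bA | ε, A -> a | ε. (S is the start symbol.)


$ ∈ FOLLOW(S). For each A -> αBβ: add FIRST(β)\{ε} to FOLLOW(B); if β nullable, add FOLLOW(A).
FOLLOW(A) = {$}


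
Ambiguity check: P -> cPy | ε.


balanced c^n…y^n: each string has a unique parse
Unambiguous


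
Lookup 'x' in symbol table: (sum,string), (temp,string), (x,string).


Lookup 'x' → type string


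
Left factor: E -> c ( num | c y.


Common prefix: 'c'
Factored: E -> c E', E' -> ( num | y


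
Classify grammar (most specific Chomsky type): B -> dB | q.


Right-linear: every RHS is a terminal or a terminal followed by one nonterminal
Classification: Type 3 (Regular)


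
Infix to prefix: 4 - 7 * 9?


'*' binds tighter: tree is (- 4 (* 7 9))
Prefix: - 4 * 7 9


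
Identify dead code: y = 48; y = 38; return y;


first assignment to y is overwritten before any read
Dead: 'y = 48'


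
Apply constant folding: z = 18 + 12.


18 + 12 = 30 at compile time
Optimized: z = 30


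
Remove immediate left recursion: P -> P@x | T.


Left-recursive alternatives: P@x; non-recursive: T
Introduce P': P -> TP', P' -> @xP' | ε


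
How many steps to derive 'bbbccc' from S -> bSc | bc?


Derivation: S => bSc => bbScc => bbbccc
Steps: 3


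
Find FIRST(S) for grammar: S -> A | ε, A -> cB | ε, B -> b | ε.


Per alternative of S: FIRST(A) = {c, ε}; FIRST(ε) = {ε}
FIRST(S) = {c, ε}


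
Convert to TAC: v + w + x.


Break into single-operator statements:
t1 = v + w
t2 = t1 + x


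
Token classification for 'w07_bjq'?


Pattern: letter/underscore followed by alphanumerics, not a keyword
Type: IDENTIFIER


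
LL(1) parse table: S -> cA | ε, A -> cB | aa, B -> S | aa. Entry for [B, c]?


For [B, c]: 'c' ∈ FIRST(S)
Entry: B -> S


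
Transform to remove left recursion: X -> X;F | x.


Left-recursive alternatives: X;F; non-recursive: x
Introduce X': X -> xX', X' -> ;FX' | ε


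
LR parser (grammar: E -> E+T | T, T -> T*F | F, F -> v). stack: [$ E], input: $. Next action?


start symbol E on stack, input exhausted
Action: accept


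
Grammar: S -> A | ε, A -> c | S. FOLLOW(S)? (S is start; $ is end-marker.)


$ ∈ FOLLOW(S). For each A -> αBβ: add FIRST(β)\{ε} to FOLLOW(B); if β nullable, add FOLLOW(A).
FOLLOW(S) = {$}


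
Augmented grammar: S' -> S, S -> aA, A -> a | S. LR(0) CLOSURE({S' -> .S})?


Start: S' -> .S
For each item with dot before a nonterminal B, add B -> .γ for every B-production
Closure: [S' -> .S, S -> .aA]


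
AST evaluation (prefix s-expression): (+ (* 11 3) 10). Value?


Evaluate inner: (* 11 3) = 33
Evaluate root: (+ 33 10) = 43
Result: 43


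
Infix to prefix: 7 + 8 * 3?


'*' binds tighter: tree is (+ 7 (* 8 3))
Prefix: + 7 * 8 3


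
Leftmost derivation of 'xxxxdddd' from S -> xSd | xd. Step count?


Derivation: S => xSd => xxSdd => xxxSddd => xxxxdddd
Steps: 4


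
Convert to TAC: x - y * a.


Break into single-operator statements:
t1 = y * a
t2 = x - t1


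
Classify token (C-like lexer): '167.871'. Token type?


Pattern: digits with a decimal point
Type: FLOAT_LITERAL


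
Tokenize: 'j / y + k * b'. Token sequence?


Scan left to right, longest-match per lexeme
Tokens: ID(j), OP(/), ID(y), OP(+), ID(k), OP(*), ID(b)


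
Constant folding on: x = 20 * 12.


20 * 12 = 240 at compile time
Optimized: x = 240


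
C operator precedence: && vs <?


'<' is relational (level 7); '&&' is logical AND (level 2)
Higher level binds tighter
'<' has higher precedence than '&&'


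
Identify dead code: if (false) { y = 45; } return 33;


condition is constant false, so the whole block is unreachable
Dead: 'if (false) { y = 45; }'


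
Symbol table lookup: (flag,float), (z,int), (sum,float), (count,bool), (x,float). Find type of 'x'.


Lookup 'x' → type float


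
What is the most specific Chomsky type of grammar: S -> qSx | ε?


Single nonterminal LHS, but q^n x^n is not regular
Classification: Type 2 (Context-Free)


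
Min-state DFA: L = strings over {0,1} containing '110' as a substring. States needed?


KMP-style automaton: 3 progress states + 1 absorbing accept = 4
Minimal DFA: 4 states


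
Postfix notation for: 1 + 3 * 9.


* has higher precedence, evaluate 3*9 first
Postfix: 1 3 9 * +


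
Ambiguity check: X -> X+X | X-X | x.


'x+x-x' has two parse trees (no precedence encoded between + and -)
Ambiguous


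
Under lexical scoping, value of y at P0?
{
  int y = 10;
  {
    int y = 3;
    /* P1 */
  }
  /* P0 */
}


y declared in the same block as P0
y = 10


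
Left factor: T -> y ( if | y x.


Common prefix: 'y'
Factored: T -> y T', T' -> ( if | x


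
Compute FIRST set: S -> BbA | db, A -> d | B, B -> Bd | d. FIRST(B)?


Per alternative of B: FIRST(Bd) = {d}; FIRST(d) = {d}
FIRST(B) = {d}


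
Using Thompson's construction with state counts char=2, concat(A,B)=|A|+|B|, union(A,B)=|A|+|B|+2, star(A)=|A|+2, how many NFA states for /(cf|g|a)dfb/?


Syntax tree has 7 char leaf(s), 2 union(s), 0 star(s)
chars contribute 7×2 = 14; each union adds +2; each star adds +2
Total: 14 + 4 + 0 = 18 states


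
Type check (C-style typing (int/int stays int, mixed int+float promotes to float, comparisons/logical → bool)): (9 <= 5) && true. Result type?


Operand types: bool && bool
Rule: logical operators take bool operands and yield bool
Result type: bool


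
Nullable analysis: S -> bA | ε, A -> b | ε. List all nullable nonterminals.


A nonterminal is nullable iff some alternative derives ε (directly, or every symbol in it is nullable)
Nullable: {A, S}


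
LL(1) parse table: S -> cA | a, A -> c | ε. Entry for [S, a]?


For [S, a]: 'a' ∈ FIRST(a)
Entry: S -> a


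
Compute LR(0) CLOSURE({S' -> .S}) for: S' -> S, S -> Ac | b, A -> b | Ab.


Start: S' -> .S
For each item with dot before a nonterminal B, add B -> .γ for every B-production
Closure: [S' -> .S, S -> .Ac, S -> .b, A -> .b, A -> .Ab]


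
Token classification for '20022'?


Pattern: digits only
Type: INTEGER_LITERAL


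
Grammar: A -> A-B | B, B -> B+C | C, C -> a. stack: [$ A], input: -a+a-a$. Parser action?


shift '-' to continue A -> A-B
Action: shift


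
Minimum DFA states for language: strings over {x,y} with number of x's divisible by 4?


Track (count of x) mod 4: states 0..3, accept at 0
Minimal DFA: 4 states


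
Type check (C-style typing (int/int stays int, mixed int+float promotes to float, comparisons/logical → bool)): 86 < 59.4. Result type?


Operand types: int < float
Rule: comparison yields bool
Result type: bool


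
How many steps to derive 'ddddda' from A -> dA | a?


Derivation: A => dA => ddA => dddA => ddddA => dddddA => ddddda
Steps: 6


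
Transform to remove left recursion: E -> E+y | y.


Left-recursive alternatives: E+y; non-recursive: y
Introduce E': E -> yE', E' -> +yE' | ε


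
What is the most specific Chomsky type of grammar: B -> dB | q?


Right-linear: every RHS is a terminal or a terminal followed by one nonterminal
Classification: Type 3 (Regular)


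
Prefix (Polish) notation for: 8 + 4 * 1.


'*' binds tighter: tree is (+ 8 (* 4 1))
Prefix: + 8 * 4 1


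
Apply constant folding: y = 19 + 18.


19 + 18 = 37 at compile time
Optimized: y = 37


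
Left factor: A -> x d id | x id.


Common prefix: 'x'
Factored: A -> x A', A' -> d id | id


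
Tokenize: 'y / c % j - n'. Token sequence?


Scan left to right, longest-match per lexeme
Tokens: ID(y), OP(/), ID(c), OP(%), ID(j), OP(-), ID(n)


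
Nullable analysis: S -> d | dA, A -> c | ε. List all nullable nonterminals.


A nonterminal is nullable iff some alternative derives ε (directly, or every symbol in it is nullable)
Nullable: {A}


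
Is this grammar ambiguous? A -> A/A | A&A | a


'a/a&a' has two parse trees (no precedence encoded between / and &)
Ambiguous
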